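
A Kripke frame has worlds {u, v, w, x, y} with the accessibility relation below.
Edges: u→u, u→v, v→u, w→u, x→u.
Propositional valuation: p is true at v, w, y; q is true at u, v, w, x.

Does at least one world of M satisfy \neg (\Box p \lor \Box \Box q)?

Let φ = \neg (\Box p \lor \Box \Box q). Evaluate φ at each world:
  u (successors {u, v}): φ is false.
  v (successors {u}): φ is false.
  w (successors {u}): φ is false.
  x (successors {u}): φ is false.
  y (successors ∅): φ is false.
For instance, at u:
  At u: \Box p \lor \Box \Box q is true, so \neg (\Box p \lor \Box \Box q) is false.
    At u: \Box p is false, \Box \Box q is true, so \Box p \lor \Box \Box q is true.
      At u: \Box p requires p at every successor {u, v}.
        p fails at u, so \Box p is false at u.
      At u: \Box \Box q requires \Box q at every successor {u, v}.
        At u: \Box q is true.
        At v: \Box q is true.
      So \Box \Box q is true at u.

No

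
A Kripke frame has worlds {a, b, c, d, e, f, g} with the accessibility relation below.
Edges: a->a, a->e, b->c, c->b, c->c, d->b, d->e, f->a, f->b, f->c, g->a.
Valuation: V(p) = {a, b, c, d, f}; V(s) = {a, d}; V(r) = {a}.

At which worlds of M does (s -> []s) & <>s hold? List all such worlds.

Recall that []ψ holds at a world iff ψ holds at every accessible world, and <>ψ holds iff ψ holds at some accessible world.
Let φ = (s -> []s) & <>s. Evaluate φ at each world:
  a (successors {a, e}): φ is false.
  b (successors {c}): φ is false.
  c (successors {b, c}): φ is false.
  d (successors {b, e}): φ is false.
  e (successors ∅): φ is false.
  f (successors {a, b, c}): φ is true.
  g (successors {a}): φ is true.
For instance, at g:
  At g: s -> []s is true, <>s is true, so (s -> []s) & <>s is true.
    At g: s is false, []s is true, so s -> []s is true.
      At g: []s requires s at every successor {a}.
        At a: s is true.
      So []s is true at g.
    At g: <>s requires s at some successor in {a}.
      s holds at a, so <>s is true at g.
Satisfying worlds: {f, g}

f, g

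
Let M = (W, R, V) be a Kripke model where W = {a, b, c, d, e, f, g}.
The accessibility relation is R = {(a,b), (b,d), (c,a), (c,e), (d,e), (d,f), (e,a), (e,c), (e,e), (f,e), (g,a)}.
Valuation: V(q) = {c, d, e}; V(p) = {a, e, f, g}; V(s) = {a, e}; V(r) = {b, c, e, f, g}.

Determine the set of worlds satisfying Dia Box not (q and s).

Let φ = Dia Box not (q and s). Evaluate φ at each world:
  a (successors {b}): φ is true.
  b (successors {d}): φ is false.
  c (successors {a, e}): φ is true.
  d (successors {e, f}): φ is false.
  e (successors {a, c, e}): φ is true.
  f (successors {e}): φ is false.
  g (successors {a}): φ is true.
For instance, at d:
  At d: Dia Box not (q and s) requires Box not (q and s) at some successor in {e, f}.
    At e: Box not (q and s) is false.
    At f: Box not (q and s) is false.
  So Dia Box not (q and s) is false at d.
Satisfying worlds: {a, c, e, g}

a, c, e, g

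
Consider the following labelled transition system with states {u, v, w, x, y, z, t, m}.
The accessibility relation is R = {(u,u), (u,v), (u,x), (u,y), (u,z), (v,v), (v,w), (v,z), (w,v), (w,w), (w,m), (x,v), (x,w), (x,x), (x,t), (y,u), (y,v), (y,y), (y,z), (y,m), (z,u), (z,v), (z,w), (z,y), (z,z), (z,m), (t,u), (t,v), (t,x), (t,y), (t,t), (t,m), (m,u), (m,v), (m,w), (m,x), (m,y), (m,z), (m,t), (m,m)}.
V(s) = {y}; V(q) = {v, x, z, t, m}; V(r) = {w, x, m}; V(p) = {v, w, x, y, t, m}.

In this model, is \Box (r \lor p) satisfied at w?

At w: \Box (r \lor p) requires r \lor p at every successor {v, w, m}.
  At v: r \lor p is true.
  At w: r \lor p is true.
  At m: r \lor p is true.
So \Box (r \lor p) is true at w.

Yes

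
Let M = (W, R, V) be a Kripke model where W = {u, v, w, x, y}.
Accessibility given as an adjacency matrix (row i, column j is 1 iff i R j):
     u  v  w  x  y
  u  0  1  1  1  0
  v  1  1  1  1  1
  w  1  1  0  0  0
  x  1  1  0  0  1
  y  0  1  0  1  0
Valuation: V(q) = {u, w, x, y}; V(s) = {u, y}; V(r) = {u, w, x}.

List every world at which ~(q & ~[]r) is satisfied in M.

v

Let φ = ~(q & ~[]r). Evaluate φ at each world:
  u (successors {v, w, x}): φ is false.
  v (successors {u, v, w, x, y}): φ is true.
  w (successors {u, v}): φ is false.
  x (successors {u, v, y}): φ is false.
  y (successors {v, x}): φ is false.
For instance, at v:
  At v: q & ~[]r is false, so ~(q & ~[]r) is true.
    At v: q is false, ~[]r is true, so q & ~[]r is false.
      At v: []r is false, so ~[]r is true.
Satisfying worlds: {v}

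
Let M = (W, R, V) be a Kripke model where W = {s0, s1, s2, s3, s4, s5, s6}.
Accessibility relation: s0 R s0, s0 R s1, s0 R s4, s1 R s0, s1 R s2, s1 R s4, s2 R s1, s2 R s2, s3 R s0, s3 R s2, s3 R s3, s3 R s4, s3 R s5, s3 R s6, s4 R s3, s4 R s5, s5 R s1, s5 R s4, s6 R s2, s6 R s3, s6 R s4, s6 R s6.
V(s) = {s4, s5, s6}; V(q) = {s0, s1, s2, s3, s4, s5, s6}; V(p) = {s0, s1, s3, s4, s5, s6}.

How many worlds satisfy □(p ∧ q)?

3

Let φ = □(p ∧ q). Evaluate φ at each world:
  s0 (successors {s0, s1, s4}): φ is true.
  s1 (successors {s0, s2, s4}): φ is false.
  s2 (successors {s1, s2}): φ is false.
  s3 (successors {s0, s2, s3, s4, s5, s6}): φ is false.
  s4 (successors {s3, s5}): φ is true.
  s5 (successors {s1, s4}): φ is true.
  s6 (successors {s2, s3, s4, s6}): φ is false.
For instance, at s6:
  At s6: □(p ∧ q) requires p ∧ q at every successor {s2, s3, s4, s6}.
    p ∧ q fails at s2, so □(p ∧ q) is false at s6.
Satisfying worlds: {s0, s4, s5}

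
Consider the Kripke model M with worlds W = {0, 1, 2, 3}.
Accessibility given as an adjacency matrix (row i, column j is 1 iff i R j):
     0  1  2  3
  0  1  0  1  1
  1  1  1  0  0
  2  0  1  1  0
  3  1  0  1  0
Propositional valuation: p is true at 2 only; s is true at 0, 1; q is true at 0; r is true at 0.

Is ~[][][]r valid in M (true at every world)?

Yes

Let φ = ~[][][]r. Evaluate φ at each world:
  0 (successors {0, 2, 3}): φ is true.
  1 (successors {0, 1}): φ is true.
  2 (successors {1, 2}): φ is true.
  3 (successors {0, 2}): φ is true.
For instance, at 0:
  At 0: [][][]r is false, so ~[][][]r is true.
    At 0: [][][]r requires [][]r at every successor {0, 2, 3}.
      [][]r fails at 0, so [][][]r is false at 0.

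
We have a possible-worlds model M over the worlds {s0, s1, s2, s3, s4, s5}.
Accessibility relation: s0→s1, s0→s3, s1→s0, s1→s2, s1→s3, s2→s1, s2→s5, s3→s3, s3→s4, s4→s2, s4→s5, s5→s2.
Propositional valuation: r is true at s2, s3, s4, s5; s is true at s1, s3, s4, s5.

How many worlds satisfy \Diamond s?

5

Let φ = \Diamond s. Evaluate φ at each world:
  s0 (successors {s1, s3}): φ is true.
  s1 (successors {s0, s2, s3}): φ is true.
  s2 (successors {s1, s5}): φ is true.
  s3 (successors {s3, s4}): φ is true.
  s4 (successors {s2, s5}): φ is true.
  s5 (successors {s2}): φ is false.
For instance, at s2:
  At s2: \Diamond s requires s at some successor in {s1, s5}.
    s holds at s1, so \Diamond s is true at s2.
Satisfying worlds: {s0, s1, s2, s3, s4}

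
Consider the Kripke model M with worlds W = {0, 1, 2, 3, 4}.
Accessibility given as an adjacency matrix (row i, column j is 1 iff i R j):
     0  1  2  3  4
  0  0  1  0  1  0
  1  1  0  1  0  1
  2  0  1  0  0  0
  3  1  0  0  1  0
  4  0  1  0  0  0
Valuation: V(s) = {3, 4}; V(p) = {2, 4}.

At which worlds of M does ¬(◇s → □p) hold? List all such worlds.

Recall that □ψ holds at a world iff ψ holds at every accessible world, and ◇ψ holds iff ψ holds at some accessible world.
Let φ = ¬(◇s → □p). Evaluate φ at each world:
  0 (successors {1, 3}): φ is true.
  1 (successors {0, 2, 4}): φ is true.
  2 (successors {1}): φ is false.
  3 (successors {0, 3}): φ is true.
  4 (successors {1}): φ is false.
For instance, at 2:
  At 2: ◇s → □p is true, so ¬(◇s → □p) is false.
    At 2: ◇s is false, □p is false, so ◇s → □p is true.
      At 2: ◇s requires s at some successor in {1}.
        At 1: s is false.
      So ◇s is false at 2.
      At 2: □p requires p at every successor {1}.
        p fails at 1, so □p is false at 2.
Satisfying worlds: {0, 1, 3}

0, 1, 3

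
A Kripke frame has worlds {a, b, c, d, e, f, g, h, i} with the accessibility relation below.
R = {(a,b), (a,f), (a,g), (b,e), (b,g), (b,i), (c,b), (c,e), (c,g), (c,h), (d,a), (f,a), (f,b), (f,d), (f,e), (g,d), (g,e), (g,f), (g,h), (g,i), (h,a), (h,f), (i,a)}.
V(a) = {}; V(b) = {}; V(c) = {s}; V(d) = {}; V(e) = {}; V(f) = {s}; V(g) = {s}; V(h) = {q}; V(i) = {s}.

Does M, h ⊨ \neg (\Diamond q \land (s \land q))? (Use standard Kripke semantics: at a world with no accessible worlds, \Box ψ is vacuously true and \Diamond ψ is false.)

At h: \Diamond q \land (s \land q) is false, so \neg (\Diamond q \land (s \land q)) is true.
  At h: \Diamond q is false, s \land q is false, so \Diamond q \land (s \land q) is false.
    At h: \Diamond q requires q at some successor in {a, f}.
      At a: q is false.
      At f: q is false.
    So \Diamond q is false at h.

Yes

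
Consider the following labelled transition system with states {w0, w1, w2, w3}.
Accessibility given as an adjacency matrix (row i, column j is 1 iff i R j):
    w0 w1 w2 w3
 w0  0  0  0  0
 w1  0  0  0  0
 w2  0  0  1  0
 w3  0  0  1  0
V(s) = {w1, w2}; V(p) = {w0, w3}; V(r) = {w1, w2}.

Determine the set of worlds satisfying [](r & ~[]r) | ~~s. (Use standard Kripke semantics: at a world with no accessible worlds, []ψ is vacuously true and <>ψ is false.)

Recall that []ψ holds at a world iff ψ holds at every accessible world, and <>ψ holds iff ψ holds at some accessible world.
Let φ = [](r & ~[]r) | ~~s. Evaluate φ at each world:
  w0 (successors ∅): φ is true.
  w1 (successors ∅): φ is true.
  w2 (successors {w2}): φ is true.
  w3 (successors {w2}): φ is false.
For instance, at w2:
  At w2: [](r & ~[]r) is false, ~~s is true, so [](r & ~[]r) | ~~s is true.
    At w2: [](r & ~[]r) requires r & ~[]r at every successor {w2}.
      r & ~[]r fails at w2, so [](r & ~[]r) is false at w2.
Satisfying worlds: {w0, w1, w2}

w0, w1, w2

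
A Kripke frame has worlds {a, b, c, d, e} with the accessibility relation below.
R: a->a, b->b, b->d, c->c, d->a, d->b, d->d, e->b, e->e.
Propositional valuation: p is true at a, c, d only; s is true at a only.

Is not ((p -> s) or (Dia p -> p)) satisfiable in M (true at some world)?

Let φ = not ((p -> s) or (Dia p -> p)). Evaluate φ at each world:
  a (successors {a}): φ is false.
  b (successors {b, d}): φ is false.
  c (successors {c}): φ is false.
  d (successors {a, b, d}): φ is false.
  e (successors {b, e}): φ is false.
For instance, at c:
  At c: (p -> s) or (Dia p -> p) is true, so not ((p -> s) or (Dia p -> p)) is false.
    At c: p -> s is false, Dia p -> p is true, so (p -> s) or (Dia p -> p) is true.
      At c: Dia p is true, p is true, so Dia p -> p is true.

No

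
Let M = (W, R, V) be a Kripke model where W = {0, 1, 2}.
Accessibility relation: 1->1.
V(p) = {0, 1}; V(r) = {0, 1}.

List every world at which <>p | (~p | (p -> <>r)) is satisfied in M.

Let φ = <>p | (~p | (p -> <>r)). Evaluate φ at each world:
  0 (successors ∅): φ is false.
  1 (successors {1}): φ is true.
  2 (successors ∅): φ is true.
For instance, at 1:
  At 1: <>p is true, ~p | (p -> <>r) is true, so <>p | (~p | (p -> <>r)) is true.
    At 1: <>p requires p at some successor in {1}.
      p holds at 1, so <>p is true at 1.
    At 1: ~p is false, p -> <>r is true, so ~p | (p -> <>r) is true.
      At 1: p is true, <>r is true, so p -> <>r is true.
Satisfying worlds: {1, 2}

1, 2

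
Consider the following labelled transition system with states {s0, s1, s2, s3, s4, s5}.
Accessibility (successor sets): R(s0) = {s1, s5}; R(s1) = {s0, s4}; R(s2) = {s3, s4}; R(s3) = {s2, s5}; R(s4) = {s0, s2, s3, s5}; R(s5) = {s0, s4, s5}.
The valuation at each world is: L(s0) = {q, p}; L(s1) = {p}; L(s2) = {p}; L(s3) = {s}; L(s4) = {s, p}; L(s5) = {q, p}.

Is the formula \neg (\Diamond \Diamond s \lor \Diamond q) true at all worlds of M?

No

Let φ = \neg (\Diamond \Diamond s \lor \Diamond q). Evaluate φ at each world:
  s0 (successors {s1, s5}): φ is false.
  s1 (successors {s0, s4}): φ is false.
  s2 (successors {s3, s4}): φ is false.
  s3 (successors {s2, s5}): φ is false.
  s4 (successors {s0, s2, s3, s5}): φ is false.
  s5 (successors {s0, s4, s5}): φ is false.
Detail at s0 (counterexample):
  At s0: \Diamond \Diamond s \lor \Diamond q is true, so \neg (\Diamond \Diamond s \lor \Diamond q) is false.
    At s0: \Diamond \Diamond s is true, \Diamond q is true, so \Diamond \Diamond s \lor \Diamond q is true.
      At s0: \Diamond \Diamond s requires \Diamond s at some successor in {s1, s5}.
        \Diamond s holds at s1, so \Diamond \Diamond s is true at s0.
      At s0: \Diamond q requires q at some successor in {s1, s5}.
        q holds at s5, so \Diamond q is true at s0.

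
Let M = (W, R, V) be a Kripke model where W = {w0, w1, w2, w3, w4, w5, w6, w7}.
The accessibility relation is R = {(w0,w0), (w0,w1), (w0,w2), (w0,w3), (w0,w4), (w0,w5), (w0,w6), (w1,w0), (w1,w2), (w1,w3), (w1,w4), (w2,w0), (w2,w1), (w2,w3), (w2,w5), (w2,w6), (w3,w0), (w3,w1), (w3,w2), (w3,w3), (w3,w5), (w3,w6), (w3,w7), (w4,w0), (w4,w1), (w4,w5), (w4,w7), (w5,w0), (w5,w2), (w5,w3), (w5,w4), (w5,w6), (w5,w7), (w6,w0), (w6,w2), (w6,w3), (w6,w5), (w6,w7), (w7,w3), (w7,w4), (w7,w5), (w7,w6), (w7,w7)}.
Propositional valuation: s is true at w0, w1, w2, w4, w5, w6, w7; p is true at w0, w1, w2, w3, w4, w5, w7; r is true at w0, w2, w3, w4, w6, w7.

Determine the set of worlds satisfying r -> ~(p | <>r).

w1, w5

Recall that <>ψ holds at a world iff ψ holds at some accessible world.
Let φ = r -> ~(p | <>r). Evaluate φ at each world:
  w0 (successors {w0, w1, w2, w3, w4, w5, w6}): φ is false.
  w1 (successors {w0, w2, w3, w4}): φ is true.
  w2 (successors {w0, w1, w3, w5, w6}): φ is false.
  w3 (successors {w0, w1, w2, w3, w5, w6, w7}): φ is false.
  w4 (successors {w0, w1, w5, w7}): φ is false.
  w5 (successors {w0, w2, w3, w4, w6, w7}): φ is true.
  w6 (successors {w0, w2, w3, w5, w7}): φ is false.
  w7 (successors {w3, w4, w5, w6, w7}): φ is false.
For instance, at w3:
  At w3: r is true, ~(p | <>r) is false, so r -> ~(p | <>r) is false.
    At w3: p | <>r is true, so ~(p | <>r) is false.
      At w3: p is true, <>r is true, so p | <>r is true.
Satisfying worlds: {w1, w5}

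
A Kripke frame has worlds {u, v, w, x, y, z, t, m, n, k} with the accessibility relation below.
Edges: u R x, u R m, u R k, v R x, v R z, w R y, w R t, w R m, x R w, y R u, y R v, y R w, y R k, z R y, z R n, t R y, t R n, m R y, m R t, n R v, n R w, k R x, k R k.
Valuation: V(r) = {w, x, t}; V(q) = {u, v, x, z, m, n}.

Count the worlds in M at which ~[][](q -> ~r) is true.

Recall that []ψ holds at a world iff ψ holds at every accessible world, and <>ψ holds iff ψ holds at some accessible world.
Let φ = ~[][](q -> ~r). Evaluate φ at each world:
  u (successors {x, m, k}): φ is true.
  v (successors {x, z}): φ is false.
  w (successors {y, t, m}): φ is false.
  x (successors {w}): φ is false.
  y (successors {u, v, w, k}): φ is true.
  z (successors {y, n}): φ is false.
  t (successors {y, n}): φ is false.
  m (successors {y, t}): φ is false.
  n (successors {v, w}): φ is true.
  k (successors {x, k}): φ is true.
For instance, at y:
  At y: [][](q -> ~r) is false, so ~[][](q -> ~r) is true.
    At y: [][](q -> ~r) requires [](q -> ~r) at every successor {u, v, w, k}.
      [](q -> ~r) fails at u, so [][](q -> ~r) is false at y.
Satisfying worlds: {u, y, n, k}

4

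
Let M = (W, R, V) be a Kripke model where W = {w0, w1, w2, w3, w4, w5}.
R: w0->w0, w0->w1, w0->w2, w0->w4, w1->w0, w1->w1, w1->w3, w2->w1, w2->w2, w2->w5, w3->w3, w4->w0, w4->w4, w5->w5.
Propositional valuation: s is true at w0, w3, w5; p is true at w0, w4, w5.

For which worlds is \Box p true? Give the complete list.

w4, w5

Let φ = \Box p. Evaluate φ at each world:
  w0 (successors {w0, w1, w2, w4}): φ is false.
  w1 (successors {w0, w1, w3}): φ is false.
  w2 (successors {w1, w2, w5}): φ is false.
  w3 (successors {w3}): φ is false.
  w4 (successors {w0, w4}): φ is true.
  w5 (successors {w5}): φ is true.
For instance, at w4:
  At w4: \Box p requires p at every successor {w0, w4}.
    At w0: p is true.
    At w4: p is true.
  So \Box p is true at w4.
Satisfying worlds: {w4, w5}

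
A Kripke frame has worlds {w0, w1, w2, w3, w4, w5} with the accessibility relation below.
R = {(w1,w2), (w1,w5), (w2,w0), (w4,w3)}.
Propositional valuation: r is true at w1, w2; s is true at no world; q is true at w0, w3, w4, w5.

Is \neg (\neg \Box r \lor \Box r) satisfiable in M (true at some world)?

No

Let φ = \neg (\neg \Box r \lor \Box r). Evaluate φ at each world:
  w0 (successors ∅): φ is false.
  w1 (successors {w2, w5}): φ is false.
  w2 (successors {w0}): φ is false.
  w3 (successors ∅): φ is false.
  w4 (successors {w3}): φ is false.
  w5 (successors ∅): φ is false.
For instance, at w1:
  At w1: \neg \Box r \lor \Box r is true, so \neg (\neg \Box r \lor \Box r) is false.
    At w1: \neg \Box r is true, \Box r is false, so \neg \Box r \lor \Box r is true.
      At w1: \Box r is false, so \neg \Box r is true.
      At w1: \Box r requires r at every successor {w2, w5}.
        r fails at w5, so \Box r is false at w1.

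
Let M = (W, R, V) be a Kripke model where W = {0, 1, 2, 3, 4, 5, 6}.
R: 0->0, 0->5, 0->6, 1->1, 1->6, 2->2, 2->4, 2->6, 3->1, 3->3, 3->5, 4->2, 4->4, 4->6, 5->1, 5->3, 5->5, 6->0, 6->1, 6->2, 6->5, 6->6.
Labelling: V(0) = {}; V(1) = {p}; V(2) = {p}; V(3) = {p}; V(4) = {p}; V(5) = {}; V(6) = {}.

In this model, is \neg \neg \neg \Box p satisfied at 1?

Yes

At 1: \neg \neg \Box p is false, so \neg \neg \neg \Box p is true.
  At 1: \neg \Box p is true, so \neg \neg \Box p is false.
    At 1: \Box p is false, so \neg \Box p is true.
      At 1: \Box p requires p at every successor {1, 6}.
        p fails at 6, so \Box p is false at 1.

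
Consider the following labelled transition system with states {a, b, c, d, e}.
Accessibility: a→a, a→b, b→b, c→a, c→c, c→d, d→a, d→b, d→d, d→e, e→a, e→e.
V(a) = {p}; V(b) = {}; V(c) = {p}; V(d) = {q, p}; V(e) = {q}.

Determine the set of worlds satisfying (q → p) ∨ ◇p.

a, b, c, d, e

Recall that ◇ψ holds at a world iff ψ holds at some accessible world.
Let φ = (q → p) ∨ ◇p. Evaluate φ at each world:
  a (successors {a, b}): φ is true.
  b (successors {b}): φ is true.
  c (successors {a, c, d}): φ is true.
  d (successors {a, b, d, e}): φ is true.
  e (successors {a, e}): φ is true.
For instance, at e:
  At e: q → p is false, ◇p is true, so (q → p) ∨ ◇p is true.
    At e: ◇p requires p at some successor in {a, e}.
      p holds at a, so ◇p is true at e.
Satisfying worlds: {a, b, c, d, e}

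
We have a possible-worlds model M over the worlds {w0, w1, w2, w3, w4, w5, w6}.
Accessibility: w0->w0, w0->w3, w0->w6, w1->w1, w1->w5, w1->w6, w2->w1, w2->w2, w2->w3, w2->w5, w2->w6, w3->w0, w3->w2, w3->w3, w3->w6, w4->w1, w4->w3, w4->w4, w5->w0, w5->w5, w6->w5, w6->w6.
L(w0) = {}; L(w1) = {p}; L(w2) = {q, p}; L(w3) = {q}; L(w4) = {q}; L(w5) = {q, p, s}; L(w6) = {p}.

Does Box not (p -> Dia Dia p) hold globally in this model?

No

Let φ = Box not (p -> Dia Dia p). Evaluate φ at each world:
  w0 (successors {w0, w3, w6}): φ is false.
  w1 (successors {w1, w5, w6}): φ is false.
  w2 (successors {w1, w2, w3, w5, w6}): φ is false.
  w3 (successors {w0, w2, w3, w6}): φ is false.
  w4 (successors {w1, w3, w4}): φ is false.
  w5 (successors {w0, w5}): φ is false.
  w6 (successors {w5, w6}): φ is false.
Detail at w0 (counterexample):
  At w0: Box not (p -> Dia Dia p) requires not (p -> Dia Dia p) at every successor {w0, w3, w6}.
    not (p -> Dia Dia p) fails at w0, so Box not (p -> Dia Dia p) is false at w0.
      At w0: p -> Dia Dia p is true, so not (p -> Dia Dia p) is false.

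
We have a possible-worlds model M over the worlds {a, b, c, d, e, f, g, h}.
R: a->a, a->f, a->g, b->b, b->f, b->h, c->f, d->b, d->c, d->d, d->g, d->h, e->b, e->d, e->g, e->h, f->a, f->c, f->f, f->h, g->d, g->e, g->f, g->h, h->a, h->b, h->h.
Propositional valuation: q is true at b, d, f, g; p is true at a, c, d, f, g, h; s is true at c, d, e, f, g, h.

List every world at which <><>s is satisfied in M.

a, b, c, d, e, f, g, h

Recall that <>ψ holds at a world iff ψ holds at some accessible world.
Let φ = <><>s. Evaluate φ at each world:
  a (successors {a, f, g}): φ is true.
  b (successors {b, f, h}): φ is true.
  c (successors {f}): φ is true.
  d (successors {b, c, d, g, h}): φ is true.
  e (successors {b, d, g, h}): φ is true.
  f (successors {a, c, f, h}): φ is true.
  g (successors {d, e, f, h}): φ is true.
  h (successors {a, b, h}): φ is true.
For instance, at d:
  At d: <><>s requires <>s at some successor in {b, c, d, g, h}.
    <>s holds at b, so <><>s is true at d.
      At b: <>s requires s at some successor in {b, f, h}.
        s holds at f, so <>s is true at b.
Satisfying worlds: {a, b, c, d, e, f, g, h}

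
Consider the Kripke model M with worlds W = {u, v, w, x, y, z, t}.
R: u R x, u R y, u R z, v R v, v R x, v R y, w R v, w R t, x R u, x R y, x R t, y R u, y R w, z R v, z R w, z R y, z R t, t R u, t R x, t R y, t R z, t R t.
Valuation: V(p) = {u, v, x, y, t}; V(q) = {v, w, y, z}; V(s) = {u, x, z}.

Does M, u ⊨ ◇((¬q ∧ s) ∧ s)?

At u: ◇((¬q ∧ s) ∧ s) requires (¬q ∧ s) ∧ s at some successor in {x, y, z}.
  (¬q ∧ s) ∧ s holds at x, so ◇((¬q ∧ s) ∧ s) is true at u.

Yes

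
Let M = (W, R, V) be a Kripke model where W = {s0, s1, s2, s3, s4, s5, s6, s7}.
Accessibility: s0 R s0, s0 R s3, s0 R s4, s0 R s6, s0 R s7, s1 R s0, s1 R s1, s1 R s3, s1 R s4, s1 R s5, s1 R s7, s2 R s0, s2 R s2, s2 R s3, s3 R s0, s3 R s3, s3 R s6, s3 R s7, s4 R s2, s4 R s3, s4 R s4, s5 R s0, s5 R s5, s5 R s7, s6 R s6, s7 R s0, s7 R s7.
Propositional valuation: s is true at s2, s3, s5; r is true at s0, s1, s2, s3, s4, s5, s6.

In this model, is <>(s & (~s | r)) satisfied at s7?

No

At s7: <>(s & (~s | r)) requires s & (~s | r) at some successor in {s0, s7}.
  At s0: s & (~s | r) is false.
  At s7: s & (~s | r) is false.
So <>(s & (~s | r)) is false at s7.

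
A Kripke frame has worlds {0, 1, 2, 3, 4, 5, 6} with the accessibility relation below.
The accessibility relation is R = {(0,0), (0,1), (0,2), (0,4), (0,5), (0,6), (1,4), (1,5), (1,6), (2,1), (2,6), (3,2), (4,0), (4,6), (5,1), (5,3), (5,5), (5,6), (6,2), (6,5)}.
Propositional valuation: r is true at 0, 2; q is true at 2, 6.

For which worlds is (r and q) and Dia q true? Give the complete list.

Let φ = (r and q) and Dia q. Evaluate φ at each world:
  0 (successors {0, 1, 2, 4, 5, 6}): φ is false.
  1 (successors {4, 5, 6}): φ is false.
  2 (successors {1, 6}): φ is true.
  3 (successors {2}): φ is false.
  4 (successors {0, 6}): φ is false.
  5 (successors {1, 3, 5, 6}): φ is false.
  6 (successors {2, 5}): φ is false.
For instance, at 2:
  At 2: r and q is true, Dia q is true, so (r and q) and Dia q is true.
    At 2: Dia q requires q at some successor in {1, 6}.
      q holds at 6, so Dia q is true at 2.
Satisfying worlds: {2}

2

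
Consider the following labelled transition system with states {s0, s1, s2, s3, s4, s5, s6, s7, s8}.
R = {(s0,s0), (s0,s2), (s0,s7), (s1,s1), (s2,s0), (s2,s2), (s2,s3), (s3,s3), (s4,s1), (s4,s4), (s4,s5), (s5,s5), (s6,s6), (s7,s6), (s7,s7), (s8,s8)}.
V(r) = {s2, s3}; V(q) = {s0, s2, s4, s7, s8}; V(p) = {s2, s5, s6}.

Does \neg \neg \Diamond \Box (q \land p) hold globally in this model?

No

Let φ = \neg \neg \Diamond \Box (q \land p). Evaluate φ at each world:
  s0 (successors {s0, s2, s7}): φ is false.
  s1 (successors {s1}): φ is false.
  s2 (successors {s0, s2, s3}): φ is false.
  s3 (successors {s3}): φ is false.
  s4 (successors {s1, s4, s5}): φ is false.
  s5 (successors {s5}): φ is false.
  s6 (successors {s6}): φ is false.
  s7 (successors {s6, s7}): φ is false.
  s8 (successors {s8}): φ is false.
Detail at s0 (counterexample):
  At s0: \neg \Diamond \Box (q \land p) is true, so \neg \neg \Diamond \Box (q \land p) is false.
    At s0: \Diamond \Box (q \land p) is false, so \neg \Diamond \Box (q \land p) is true.
      At s0: \Diamond \Box (q \land p) requires \Box (q \land p) at some successor in {s0, s2, s7}.
        At s0: \Box (q \land p) is false.
        At s2: \Box (q \land p) is false.
        At s7: \Box (q \land p) is false.
      So \Diamond \Box (q \land p) is false at s0.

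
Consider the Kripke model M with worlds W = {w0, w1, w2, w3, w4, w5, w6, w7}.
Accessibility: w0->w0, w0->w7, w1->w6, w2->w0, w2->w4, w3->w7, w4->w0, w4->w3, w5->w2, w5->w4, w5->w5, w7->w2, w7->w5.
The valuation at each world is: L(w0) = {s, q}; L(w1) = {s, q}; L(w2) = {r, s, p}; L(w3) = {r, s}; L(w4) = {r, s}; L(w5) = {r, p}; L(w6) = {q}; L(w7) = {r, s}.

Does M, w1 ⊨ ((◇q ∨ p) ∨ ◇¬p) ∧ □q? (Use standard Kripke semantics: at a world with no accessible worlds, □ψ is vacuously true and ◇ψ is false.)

At w1: (◇q ∨ p) ∨ ◇¬p is true, □q is true, so ((◇q ∨ p) ∨ ◇¬p) ∧ □q is true.
  At w1: ◇q ∨ p is true, ◇¬p is true, so (◇q ∨ p) ∨ ◇¬p is true.
    At w1: ◇q is true, p is false, so ◇q ∨ p is true.
      At w1: ◇q requires q at some successor in {w6}.
        q holds at w6, so ◇q is true at w1.
    At w1: ◇¬p requires ¬p at some successor in {w6}.
      ¬p holds at w6, so ◇¬p is true at w1.
  At w1: □q requires q at every successor {w6}.
    At w6: q is true.
  So □q is true at w1.

Yes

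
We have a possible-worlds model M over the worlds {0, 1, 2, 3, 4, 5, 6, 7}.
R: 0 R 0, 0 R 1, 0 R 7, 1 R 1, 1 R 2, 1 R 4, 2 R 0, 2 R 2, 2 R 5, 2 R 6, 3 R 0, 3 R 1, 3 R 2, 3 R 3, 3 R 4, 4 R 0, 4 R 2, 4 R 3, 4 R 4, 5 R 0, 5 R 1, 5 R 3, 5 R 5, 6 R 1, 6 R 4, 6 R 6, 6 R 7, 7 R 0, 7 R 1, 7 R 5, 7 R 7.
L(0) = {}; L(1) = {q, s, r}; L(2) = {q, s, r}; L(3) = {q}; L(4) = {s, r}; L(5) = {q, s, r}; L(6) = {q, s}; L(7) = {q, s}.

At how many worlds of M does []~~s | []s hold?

2

Let φ = []~~s | []s. Evaluate φ at each world:
  0 (successors {0, 1, 7}): φ is false.
  1 (successors {1, 2, 4}): φ is true.
  2 (successors {0, 2, 5, 6}): φ is false.
  3 (successors {0, 1, 2, 3, 4}): φ is false.
  4 (successors {0, 2, 3, 4}): φ is false.
  5 (successors {0, 1, 3, 5}): φ is false.
  6 (successors {1, 4, 6, 7}): φ is true.
  7 (successors {0, 1, 5, 7}): φ is false.
For instance, at 2:
  At 2: []~~s is false, []s is false, so []~~s | []s is false.
    At 2: []~~s requires ~~s at every successor {0, 2, 5, 6}.
      ~~s fails at 0, so []~~s is false at 2.
    At 2: []s requires s at every successor {0, 2, 5, 6}.
      s fails at 0, so []s is false at 2.
Satisfying worlds: {1, 6}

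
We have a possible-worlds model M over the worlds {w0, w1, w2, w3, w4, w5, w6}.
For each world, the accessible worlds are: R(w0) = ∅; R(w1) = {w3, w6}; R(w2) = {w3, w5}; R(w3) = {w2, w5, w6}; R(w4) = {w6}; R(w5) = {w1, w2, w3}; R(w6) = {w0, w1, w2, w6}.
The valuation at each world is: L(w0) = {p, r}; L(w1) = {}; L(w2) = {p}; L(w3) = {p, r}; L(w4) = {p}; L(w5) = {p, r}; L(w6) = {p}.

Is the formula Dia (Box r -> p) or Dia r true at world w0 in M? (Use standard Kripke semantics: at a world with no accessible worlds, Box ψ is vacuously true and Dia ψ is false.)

No

At w0: Dia (Box r -> p) is false, Dia r is false, so Dia (Box r -> p) or Dia r is false.
  At w0: no accessible worlds, so Dia (Box r -> p) is false.
  At w0: no accessible worlds, so Dia r is false.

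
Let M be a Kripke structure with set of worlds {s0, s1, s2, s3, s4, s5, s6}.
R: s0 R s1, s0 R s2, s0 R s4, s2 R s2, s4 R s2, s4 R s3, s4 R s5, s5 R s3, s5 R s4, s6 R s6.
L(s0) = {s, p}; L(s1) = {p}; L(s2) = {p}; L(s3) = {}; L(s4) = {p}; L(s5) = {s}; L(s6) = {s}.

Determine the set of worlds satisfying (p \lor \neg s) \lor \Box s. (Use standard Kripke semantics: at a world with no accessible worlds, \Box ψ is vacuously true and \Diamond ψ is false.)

Let φ = (p \lor \neg s) \lor \Box s. Evaluate φ at each world:
  s0 (successors {s1, s2, s4}): φ is true.
  s1 (successors ∅): φ is true.
  s2 (successors {s2}): φ is true.
  s3 (successors ∅): φ is true.
  s4 (successors {s2, s3, s5}): φ is true.
  s5 (successors {s3, s4}): φ is false.
  s6 (successors {s6}): φ is true.
For instance, at s2:
  At s2: p \lor \neg s is true, \Box s is false, so (p \lor \neg s) \lor \Box s is true.
    At s2: \Box s requires s at every successor {s2}.
      s fails at s2, so \Box s is false at s2.
Satisfying worlds: {s0, s1, s2, s3, s4, s6}

s0, s1, s2, s3, s4, s6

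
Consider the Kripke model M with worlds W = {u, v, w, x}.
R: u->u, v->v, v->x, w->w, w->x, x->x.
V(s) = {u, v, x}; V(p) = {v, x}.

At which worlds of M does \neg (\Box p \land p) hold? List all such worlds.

Let φ = \neg (\Box p \land p). Evaluate φ at each world:
  u (successors {u}): φ is true.
  v (successors {v, x}): φ is false.
  w (successors {w, x}): φ is true.
  x (successors {x}): φ is false.
For instance, at w:
  At w: \Box p \land p is false, so \neg (\Box p \land p) is true.
    At w: \Box p is false, p is false, so \Box p \land p is false.
      At w: \Box p requires p at every successor {w, x}.
        p fails at w, so \Box p is false at w.
Satisfying worlds: {u, w}

u, w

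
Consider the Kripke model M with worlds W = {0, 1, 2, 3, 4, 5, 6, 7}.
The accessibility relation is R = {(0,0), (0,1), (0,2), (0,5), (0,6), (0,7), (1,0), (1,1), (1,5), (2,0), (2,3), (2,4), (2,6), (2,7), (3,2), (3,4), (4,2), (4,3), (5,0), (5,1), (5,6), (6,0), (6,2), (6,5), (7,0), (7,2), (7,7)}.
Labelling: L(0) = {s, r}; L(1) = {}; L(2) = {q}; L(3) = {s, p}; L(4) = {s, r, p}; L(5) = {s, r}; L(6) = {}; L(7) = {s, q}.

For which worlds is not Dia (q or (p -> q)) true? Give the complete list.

none

Recall that Dia ψ holds at a world iff ψ holds at some accessible world.
Let φ = not Dia (q or (p -> q)). Evaluate φ at each world:
  0 (successors {0, 1, 2, 5, 6, 7}): φ is false.
  1 (successors {0, 1, 5}): φ is false.
  2 (successors {0, 3, 4, 6, 7}): φ is false.
  3 (successors {2, 4}): φ is false.
  4 (successors {2, 3}): φ is false.
  5 (successors {0, 1, 6}): φ is false.
  6 (successors {0, 2, 5}): φ is false.
  7 (successors {0, 2, 7}): φ is false.
For instance, at 7:
  At 7: Dia (q or (p -> q)) is true, so not Dia (q or (p -> q)) is false.
    At 7: Dia (q or (p -> q)) requires q or (p -> q) at some successor in {0, 2, 7}.
      q or (p -> q) holds at 0, so Dia (q or (p -> q)) is true at 7.
Satisfying worlds: none.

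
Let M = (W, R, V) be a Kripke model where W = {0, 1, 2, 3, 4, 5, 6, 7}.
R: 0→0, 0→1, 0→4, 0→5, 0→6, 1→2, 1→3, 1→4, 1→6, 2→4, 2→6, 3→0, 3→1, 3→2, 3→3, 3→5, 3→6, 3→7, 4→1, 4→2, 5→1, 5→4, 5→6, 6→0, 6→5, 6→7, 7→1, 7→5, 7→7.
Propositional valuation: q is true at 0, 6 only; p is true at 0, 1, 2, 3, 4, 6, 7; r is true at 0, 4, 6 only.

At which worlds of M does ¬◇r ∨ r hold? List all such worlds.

0, 4, 6, 7

Recall that ◇ψ holds at a world iff ψ holds at some accessible world.
Let φ = ¬◇r ∨ r. Evaluate φ at each world:
  0 (successors {0, 1, 4, 5, 6}): φ is true.
  1 (successors {2, 3, 4, 6}): φ is false.
  2 (successors {4, 6}): φ is false.
  3 (successors {0, 1, 2, 3, 5, 6, 7}): φ is false.
  4 (successors {1, 2}): φ is true.
  5 (successors {1, 4, 6}): φ is false.
  6 (successors {0, 5, 7}): φ is true.
  7 (successors {1, 5, 7}): φ is true.
For instance, at 6:
  At 6: ¬◇r is false, r is true, so ¬◇r ∨ r is true.
    At 6: ◇r is true, so ¬◇r is false.
      At 6: ◇r requires r at some successor in {0, 5, 7}.
        r holds at 0, so ◇r is true at 6.
Satisfying worlds: {0, 4, 6, 7}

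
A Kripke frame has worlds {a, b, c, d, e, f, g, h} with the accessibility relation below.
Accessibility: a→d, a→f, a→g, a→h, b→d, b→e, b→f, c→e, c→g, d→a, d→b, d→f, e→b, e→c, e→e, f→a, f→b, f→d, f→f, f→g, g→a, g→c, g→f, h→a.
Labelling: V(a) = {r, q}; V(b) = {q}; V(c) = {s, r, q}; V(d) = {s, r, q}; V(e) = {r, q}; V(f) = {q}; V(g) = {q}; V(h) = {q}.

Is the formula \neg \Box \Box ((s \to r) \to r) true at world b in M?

At b: \Box \Box ((s \to r) \to r) is false, so \neg \Box \Box ((s \to r) \to r) is true.
  At b: \Box \Box ((s \to r) \to r) requires \Box ((s \to r) \to r) at every successor {d, e, f}.
    \Box ((s \to r) \to r) fails at d, so \Box \Box ((s \to r) \to r) is false at b.
      At d: \Box ((s \to r) \to r) requires (s \to r) \to r at every successor {a, b, f}.
        (s \to r) \to r fails at b, so \Box ((s \to r) \to r) is false at d.

Yes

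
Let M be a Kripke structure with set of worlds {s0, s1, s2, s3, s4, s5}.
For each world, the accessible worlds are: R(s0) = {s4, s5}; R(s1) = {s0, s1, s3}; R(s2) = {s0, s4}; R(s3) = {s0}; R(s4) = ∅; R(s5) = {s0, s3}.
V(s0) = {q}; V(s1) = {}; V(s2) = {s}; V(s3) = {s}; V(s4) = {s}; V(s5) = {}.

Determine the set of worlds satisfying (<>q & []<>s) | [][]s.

Let φ = (<>q & []<>s) | [][]s. Evaluate φ at each world:
  s0 (successors {s4, s5}): φ is false.
  s1 (successors {s0, s1, s3}): φ is false.
  s2 (successors {s0, s4}): φ is false.
  s3 (successors {s0}): φ is true.
  s4 (successors ∅): φ is true.
  s5 (successors {s0, s3}): φ is false.
For instance, at s3:
  At s3: <>q & []<>s is true, [][]s is false, so (<>q & []<>s) | [][]s is true.
    At s3: <>q is true, []<>s is true, so <>q & []<>s is true.
      At s3: <>q requires q at some successor in {s0}.
        q holds at s0, so <>q is true at s3.
      At s3: []<>s requires <>s at every successor {s0}.
        At s0: <>s is true.
      So []<>s is true at s3.
    At s3: [][]s requires []s at every successor {s0}.
      []s fails at s0, so [][]s is false at s3.
Satisfying worlds: {s3, s4}

s3, s4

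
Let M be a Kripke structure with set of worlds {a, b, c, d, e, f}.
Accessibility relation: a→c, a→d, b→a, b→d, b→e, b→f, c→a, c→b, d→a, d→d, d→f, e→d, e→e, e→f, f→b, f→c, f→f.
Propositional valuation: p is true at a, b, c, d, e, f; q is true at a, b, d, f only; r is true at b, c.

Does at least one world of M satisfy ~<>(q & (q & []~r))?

Let φ = ~<>(q & (q & []~r)). Evaluate φ at each world:
  a (successors {c, d}): φ is false.
  b (successors {a, d, e, f}): φ is false.
  c (successors {a, b}): φ is false.
  d (successors {a, d, f}): φ is false.
  e (successors {d, e, f}): φ is false.
  f (successors {b, c, f}): φ is false.
For instance, at a:
  At a: <>(q & (q & []~r)) is true, so ~<>(q & (q & []~r)) is false.
    At a: <>(q & (q & []~r)) requires q & (q & []~r) at some successor in {c, d}.
      q & (q & []~r) holds at d, so <>(q & (q & []~r)) is true at a.

No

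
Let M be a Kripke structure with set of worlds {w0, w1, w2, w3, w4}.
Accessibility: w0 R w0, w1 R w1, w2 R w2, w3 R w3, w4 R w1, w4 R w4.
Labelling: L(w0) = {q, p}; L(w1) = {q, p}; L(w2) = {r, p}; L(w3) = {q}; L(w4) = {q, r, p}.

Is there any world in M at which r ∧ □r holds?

Let φ = r ∧ □r. Evaluate φ at each world:
  w0 (successors {w0}): φ is false.
  w1 (successors {w1}): φ is false.
  w2 (successors {w2}): φ is true.
  w3 (successors {w3}): φ is false.
  w4 (successors {w1, w4}): φ is false.
Detail at w2 (witness):
  At w2: r is true, □r is true, so r ∧ □r is true.
    At w2: □r requires r at every successor {w2}.
      At w2: r is true.
    So □r is true at w2.

Yes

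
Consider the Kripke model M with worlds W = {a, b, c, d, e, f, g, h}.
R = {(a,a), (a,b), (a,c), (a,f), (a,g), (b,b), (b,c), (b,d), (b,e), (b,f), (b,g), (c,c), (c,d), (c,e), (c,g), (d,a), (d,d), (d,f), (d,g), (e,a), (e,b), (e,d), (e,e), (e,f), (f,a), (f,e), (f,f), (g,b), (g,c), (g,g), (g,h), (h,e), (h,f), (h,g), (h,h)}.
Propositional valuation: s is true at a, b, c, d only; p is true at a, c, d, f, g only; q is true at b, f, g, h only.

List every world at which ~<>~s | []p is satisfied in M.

Let φ = ~<>~s | []p. Evaluate φ at each world:
  a (successors {a, b, c, f, g}): φ is false.
  b (successors {b, c, d, e, f, g}): φ is false.
  c (successors {c, d, e, g}): φ is false.
  d (successors {a, d, f, g}): φ is true.
  e (successors {a, b, d, e, f}): φ is false.
  f (successors {a, e, f}): φ is false.
  g (successors {b, c, g, h}): φ is false.
  h (successors {e, f, g, h}): φ is false.
For instance, at b:
  At b: ~<>~s is false, []p is false, so ~<>~s | []p is false.
    At b: <>~s is true, so ~<>~s is false.
      At b: <>~s requires ~s at some successor in {b, c, d, e, f, g}.
        ~s holds at e, so <>~s is true at b.
    At b: []p requires p at every successor {b, c, d, e, f, g}.
      p fails at b, so []p is false at b.
Satisfying worlds: {d}

d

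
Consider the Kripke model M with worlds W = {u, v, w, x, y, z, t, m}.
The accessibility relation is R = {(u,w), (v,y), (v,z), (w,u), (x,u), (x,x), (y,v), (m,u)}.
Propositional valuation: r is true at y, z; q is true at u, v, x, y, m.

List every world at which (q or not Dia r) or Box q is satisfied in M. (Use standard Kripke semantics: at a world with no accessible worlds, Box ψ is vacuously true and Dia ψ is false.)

Let φ = (q or not Dia r) or Box q. Evaluate φ at each world:
  u (successors {w}): φ is true.
  v (successors {y, z}): φ is true.
  w (successors {u}): φ is true.
  x (successors {u, x}): φ is true.
  y (successors {v}): φ is true.
  z (successors ∅): φ is true.
  t (successors ∅): φ is true.
  m (successors {u}): φ is true.
For instance, at u:
  At u: q or not Dia r is true, Box q is false, so (q or not Dia r) or Box q is true.
    At u: q is true, not Dia r is true, so q or not Dia r is true.
      At u: Dia r is false, so not Dia r is true.
    At u: Box q requires q at every successor {w}.
      q fails at w, so Box q is false at u.
Satisfying worlds: {u, v, w, x, y, z, t, m}

u, v, w, x, y, z, t, m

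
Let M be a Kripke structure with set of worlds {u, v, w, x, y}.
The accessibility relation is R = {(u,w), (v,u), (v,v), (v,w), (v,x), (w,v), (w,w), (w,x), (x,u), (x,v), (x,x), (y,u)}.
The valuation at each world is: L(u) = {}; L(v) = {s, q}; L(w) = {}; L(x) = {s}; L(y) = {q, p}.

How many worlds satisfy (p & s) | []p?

0

Let φ = (p & s) | []p. Evaluate φ at each world:
  u (successors {w}): φ is false.
  v (successors {u, v, w, x}): φ is false.
  w (successors {v, w, x}): φ is false.
  x (successors {u, v, x}): φ is false.
  y (successors {u}): φ is false.
For instance, at y:
  At y: p & s is false, []p is false, so (p & s) | []p is false.
    At y: []p requires p at every successor {u}.
      p fails at u, so []p is false at y.
Satisfying worlds: none.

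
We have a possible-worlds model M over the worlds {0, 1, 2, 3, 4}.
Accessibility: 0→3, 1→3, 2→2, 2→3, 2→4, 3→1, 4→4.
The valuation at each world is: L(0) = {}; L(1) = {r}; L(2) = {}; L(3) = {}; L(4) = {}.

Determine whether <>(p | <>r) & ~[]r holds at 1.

At 1: <>(p | <>r) is true, ~[]r is true, so <>(p | <>r) & ~[]r is true.
  At 1: <>(p | <>r) requires p | <>r at some successor in {3}.
    p | <>r holds at 3, so <>(p | <>r) is true at 1.
      At 3: p is false, <>r is true, so p | <>r is true.
  At 1: []r is false, so ~[]r is true.
    At 1: []r requires r at every successor {3}.
      r fails at 3, so []r is false at 1.

Yes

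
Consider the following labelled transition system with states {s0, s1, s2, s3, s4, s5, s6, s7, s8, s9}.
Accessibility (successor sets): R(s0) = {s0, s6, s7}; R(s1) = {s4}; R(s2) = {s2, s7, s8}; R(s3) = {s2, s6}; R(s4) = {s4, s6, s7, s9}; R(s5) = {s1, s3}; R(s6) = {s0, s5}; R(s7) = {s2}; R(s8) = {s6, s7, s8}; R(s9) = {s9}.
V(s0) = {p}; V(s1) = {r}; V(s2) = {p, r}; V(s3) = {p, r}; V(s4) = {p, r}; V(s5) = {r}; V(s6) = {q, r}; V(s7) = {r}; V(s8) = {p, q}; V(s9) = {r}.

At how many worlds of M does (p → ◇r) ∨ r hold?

Let φ = (p → ◇r) ∨ r. Evaluate φ at each world:
  s0 (successors {s0, s6, s7}): φ is true.
  s1 (successors {s4}): φ is true.
  s2 (successors {s2, s7, s8}): φ is true.
  s3 (successors {s2, s6}): φ is true.
  s4 (successors {s4, s6, s7, s9}): φ is true.
  s5 (successors {s1, s3}): φ is true.
  s6 (successors {s0, s5}): φ is true.
  s7 (successors {s2}): φ is true.
  s8 (successors {s6, s7, s8}): φ is true.
  s9 (successors {s9}): φ is true.
For instance, at s4:
  At s4: p → ◇r is true, r is true, so (p → ◇r) ∨ r is true.
    At s4: p is true, ◇r is true, so p → ◇r is true.
      At s4: ◇r requires r at some successor in {s4, s6, s7, s9}.
        r holds at s4, so ◇r is true at s4.
Satisfying worlds: {s0, s1, s2, s3, s4, s5, s6, s7, s8, s9}

10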